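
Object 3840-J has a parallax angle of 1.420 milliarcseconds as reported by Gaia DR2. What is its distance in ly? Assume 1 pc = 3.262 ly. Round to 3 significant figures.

p = 1.420 milliarcseconds = 0.001420 arcsec.
d = 1/p = 1/0.001420 = 704.23 pc.
In light-years: 704.23 × 3.262 = 2297.2 ly.

2300 ly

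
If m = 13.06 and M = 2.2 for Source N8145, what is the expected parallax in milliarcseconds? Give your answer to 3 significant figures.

m − M = 13.06 − 2.2 = 10.86.
d = 10^((m−M)/5 + 1) = 10^3.172 = 1485.9 pc.
p = 1/d = 1/1485.9 = 0.00067299 arcsec = 0.67299 mas.

0.673 mas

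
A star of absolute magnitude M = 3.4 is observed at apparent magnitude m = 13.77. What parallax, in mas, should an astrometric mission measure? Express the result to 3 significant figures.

0.843 mas

m − M = 13.77 − 3.4 = 10.37.
d = 10^((m−M)/5 + 1) = 10^3.074 = 1185.8 pc.
p = 1/d = 1/1185.8 = 0.00084331 arcsec = 0.84331 mas.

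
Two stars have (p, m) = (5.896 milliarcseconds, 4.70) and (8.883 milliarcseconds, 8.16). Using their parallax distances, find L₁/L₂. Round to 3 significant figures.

d₁ = 1/p₁ = 1/0.005896″ = 169.61 pc; d₂ = 1/p₂ = 1/0.008883″ = 112.57 pc.
M₁ = m₁ − 5 log₁₀ d₁ + 5 = 4.70 − 11.1473 + 5 = -1.4473.
M₂ = 8.16 − 10.2571 + 5 = 2.9029.
L₁/L₂ = 10^(0.4(M₂ − M₁)) = 10^(0.4 × 4.3502) = 10^1.74008 = 54.964.

L₁/L₂ = 55.0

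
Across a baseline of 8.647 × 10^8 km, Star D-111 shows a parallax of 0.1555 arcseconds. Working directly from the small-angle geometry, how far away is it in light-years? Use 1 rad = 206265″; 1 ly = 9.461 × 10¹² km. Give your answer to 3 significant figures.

θ = 0.1555″ = 0.1555/206265 = 7.5388 × 10^-7 rad.
d = B/θ = (8.647 × 10^8) / (7.5388 × 10^-7) = 1.1470 × 10^15 km = (1.1470 × 10^15) / (9.461 × 10^12) ly = 121.23 ly.

121 ly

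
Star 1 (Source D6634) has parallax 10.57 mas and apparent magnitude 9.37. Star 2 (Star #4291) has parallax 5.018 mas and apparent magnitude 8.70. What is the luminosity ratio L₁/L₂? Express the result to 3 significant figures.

L₁/L₂ = 0.122

d₁ = 1/p₁ = 1/0.01057″ = 94.607 pc; d₂ = 1/p₂ = 1/0.005018″ = 199.28 pc.
M₁ = m₁ − 5 log₁₀ d₁ + 5 = 9.37 − 9.8796 + 5 = 4.4904.
M₂ = 8.70 − 11.4973 + 5 = 2.2027.
L₁/L₂ = 10^(0.4(M₂ − M₁)) = 10^(0.4 × (-2.2877)) = 10^(-0.91508) = 0.1216.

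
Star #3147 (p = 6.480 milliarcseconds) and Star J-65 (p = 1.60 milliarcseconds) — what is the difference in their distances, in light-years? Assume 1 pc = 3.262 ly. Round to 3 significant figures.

d_A = 1/0.006480″ = 154.32 pc; d_B = 1/0.001600″ = 625 pc.
|d_B − d_A| = |625 − 154.32| = 470.68 pc = 470.68 × 3.262 ly = 1535.4 ly.

1540 ly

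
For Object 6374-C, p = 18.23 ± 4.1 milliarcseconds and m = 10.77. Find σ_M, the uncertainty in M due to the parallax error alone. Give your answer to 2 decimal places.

M = m − 5 log₁₀ d + 5 = m + 5 log₁₀ p + 5, so ∂M/∂p = 5/(p ln 10).
σ_M = (5/ln 10) · (σ_p/p) = 2.1715 × 4.1/18.23 = 2.1715 × 0.2249 = 0.48837.

σ_M = 0.49 mag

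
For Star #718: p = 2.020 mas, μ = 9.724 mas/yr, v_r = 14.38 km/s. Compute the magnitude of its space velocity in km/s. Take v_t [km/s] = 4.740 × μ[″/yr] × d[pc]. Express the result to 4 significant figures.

26.97 km/s

d = 1/p = 1/0.002020″ = 495.05 pc.
μ = 9.724 mas/yr = 0.009724 ″/yr.
v_t = 4.740 μ d = 4.740 × 0.009724 × 495.05 = 22.818 km/s.
v = √(v_r² + v_t²) = √(14.38² + 22.818²) = √727.446 = 26.971 km/s.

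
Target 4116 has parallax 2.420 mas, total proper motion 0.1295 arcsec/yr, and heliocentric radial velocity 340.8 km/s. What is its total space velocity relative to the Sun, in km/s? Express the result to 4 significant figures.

d = 1/p = 1/0.002420″ = 413.22 pc.
v_t = 4.740 μ d = 4.740 × 0.1295 × 413.22 = 253.65 km/s.
v = √(v_r² + v_t²) = √(340.8² + 253.65²) = √180483 = 424.83 km/s.

424.8 km/s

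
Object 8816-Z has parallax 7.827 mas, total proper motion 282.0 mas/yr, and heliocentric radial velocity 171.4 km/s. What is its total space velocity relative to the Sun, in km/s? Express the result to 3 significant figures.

d = 1/p = 1/0.007827″ = 127.76 pc.
μ = 282.0 mas/yr = 0.2820 ″/yr.
v_t = 4.740 μ d = 4.740 × 0.2820 × 127.76 = 170.77 km/s.
v = √(v_r² + v_t²) = √(171.4² + 170.77²) = √58540.4 = 241.95 km/s.

242 km/s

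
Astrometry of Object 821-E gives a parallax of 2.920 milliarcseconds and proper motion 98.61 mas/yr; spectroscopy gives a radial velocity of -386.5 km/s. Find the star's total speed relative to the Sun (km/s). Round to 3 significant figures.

418 km/s

d = 1/p = 1/0.002920″ = 342.47 pc.
μ = 98.61 mas/yr = 0.09861 ″/yr.
v_t = 4.740 μ d = 4.740 × 0.09861 × 342.47 = 160.07 km/s.
v = √(v_r² + v_t²) = √((-386.5)² + 160.07²) = √175005 = 418.34 km/s.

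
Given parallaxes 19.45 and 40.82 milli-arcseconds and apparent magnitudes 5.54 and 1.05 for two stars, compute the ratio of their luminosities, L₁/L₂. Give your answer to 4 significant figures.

d₁ = 1/p₁ = 1/0.01945″ = 51.414 pc; d₂ = 1/p₂ = 1/0.04082″ = 24.498 pc.
M₁ = m₁ − 5 log₁₀ d₁ + 5 = 5.54 − 8.5554 + 5 = 1.9846.
M₂ = 1.05 − 6.9457 + 5 = -0.8957.
L₁/L₂ = 10^(0.4(M₂ − M₁)) = 10^(0.4 × (-2.8803)) = 10^(-1.15212) = 0.07045.

L₁/L₂ = 0.07045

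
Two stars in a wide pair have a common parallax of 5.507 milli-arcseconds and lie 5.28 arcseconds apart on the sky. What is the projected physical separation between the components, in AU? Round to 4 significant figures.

958.8 AU

d = 1/p = 1/0.005507″ = 181.59 pc.
At distance d (pc), an angle of θ arcsec spans θ·d AU: s = 5.28 × 181.59 = 958.8 AU.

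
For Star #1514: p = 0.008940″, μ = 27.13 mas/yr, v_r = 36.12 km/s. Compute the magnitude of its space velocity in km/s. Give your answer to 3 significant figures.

38.9 km/s

d = 1/p = 1/0.008940″ = 111.86 pc.
μ = 27.13 mas/yr = 0.02713 ″/yr.
v_t = 4.740 μ d = 4.740 × 0.02713 × 111.86 = 14.385 km/s.
v = √(v_r² + v_t²) = √(36.12² + 14.385²) = √1511.58 = 38.879 km/s.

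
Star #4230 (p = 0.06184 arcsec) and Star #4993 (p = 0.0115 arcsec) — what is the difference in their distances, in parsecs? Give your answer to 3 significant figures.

d_A = 1/0.06184″ = 16.171 pc; d_B = 1/0.01150″ = 86.957 pc.
|d_B − d_A| = |86.957 − 16.171| = 70.786 pc.

70.8 pc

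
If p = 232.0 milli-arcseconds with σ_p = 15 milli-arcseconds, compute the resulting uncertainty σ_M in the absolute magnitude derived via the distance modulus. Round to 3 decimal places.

M = m − 5 log₁₀ d + 5 = m + 5 log₁₀ p + 5, so ∂M/∂p = 5/(p ln 10).
σ_M = (5/ln 10) · (σ_p/p) = 2.1715 × 15/232.0 = 2.1715 × 0.064655 = 0.1404.

σ_M = 0.140 mag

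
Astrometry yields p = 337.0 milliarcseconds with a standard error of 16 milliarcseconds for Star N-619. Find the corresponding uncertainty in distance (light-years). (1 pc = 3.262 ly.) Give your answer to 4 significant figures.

0.4596 ly

d = 1/p, so σ_d = σ_p / p².
σ_d = 0.0160 / (0.3370)² = 0.0160 / 0.11357 = 0.14088 pc = 0.14088 × 3.262 ly = 0.45955 ly.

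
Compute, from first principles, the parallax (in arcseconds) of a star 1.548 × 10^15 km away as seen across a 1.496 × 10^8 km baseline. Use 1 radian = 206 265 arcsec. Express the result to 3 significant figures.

θ ≈ B/d = (1.496 × 10^8) / (1.548 × 10^15) = 9.6641 × 10^-8 rad.
In arcseconds: 9.6641 × 10^-8 × 206265 = 0.019934″.

0.0199 arcsec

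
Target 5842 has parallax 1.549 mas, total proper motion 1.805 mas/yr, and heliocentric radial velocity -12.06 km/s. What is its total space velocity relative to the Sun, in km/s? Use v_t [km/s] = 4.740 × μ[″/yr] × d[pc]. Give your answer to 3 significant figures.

13.3 km/s

d = 1/p = 1/0.001549″ = 645.58 pc.
μ = 1.805 mas/yr = 0.001805 ″/yr.
v_t = 4.740 μ d = 4.740 × 0.001805 × 645.58 = 5.5234 km/s.
v = √(v_r² + v_t²) = √((-12.06)² + 5.5234²) = √175.952 = 13.265 km/s.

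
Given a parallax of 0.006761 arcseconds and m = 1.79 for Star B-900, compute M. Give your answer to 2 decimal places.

M = -4.06

d = 1/p = 1/0.006761″ = 147.91 pc.
m − M = 5 log₁₀(147.91) − 5 = 10.8500 − 5 = 5.8500.
M = m − (m − M) = 1.79 − 5.8500 = -4.06.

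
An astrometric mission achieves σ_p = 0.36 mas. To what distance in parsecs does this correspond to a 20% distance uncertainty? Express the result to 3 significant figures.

556 pc

σ_d/d = σ_p/p, so the condition is σ_p/p ≤ 0.20, i.e. p ≥ σ_p/0.20.
p_min = 0.36/0.20 = 1.8 mas = 0.0018 arcsec.
d_max = 1/p_min = 1/0.0018 = 555.56 pc.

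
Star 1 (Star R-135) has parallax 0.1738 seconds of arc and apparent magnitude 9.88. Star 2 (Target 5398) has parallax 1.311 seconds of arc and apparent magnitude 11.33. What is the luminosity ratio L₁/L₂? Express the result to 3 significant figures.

L₁/L₂ = 216

d₁ = 1/p₁ = 1/0.1738″ = 5.7537 pc; d₂ = 1/p₂ = 1/1.311″ = 0.76278 pc.
M₁ = m₁ − 5 log₁₀ d₁ + 5 = 9.88 − 3.7997 + 5 = 11.0803.
M₂ = 11.33 − (-0.5880) + 5 = 16.9180.
L₁/L₂ = 10^(0.4(M₂ − M₁)) = 10^(0.4 × 5.8377) = 10^2.33508 = 216.31.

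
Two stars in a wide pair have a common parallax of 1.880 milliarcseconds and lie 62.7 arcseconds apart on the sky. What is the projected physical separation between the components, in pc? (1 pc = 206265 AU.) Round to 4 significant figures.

d = 1/p = 1/0.001880″ = 531.91 pc.
At distance d (pc), an angle of θ arcsec spans θ·d AU: s = 62.7 × 531.91 = 33351 AU.
= 33351 / 206265 = 0.16169 pc.

0.1617 pc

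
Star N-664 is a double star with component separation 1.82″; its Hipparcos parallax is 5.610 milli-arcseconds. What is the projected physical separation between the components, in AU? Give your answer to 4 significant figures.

324.4 AU

d = 1/p = 1/0.005610″ = 178.25 pc.
At distance d (pc), an angle of θ arcsec spans θ·d AU: s = 1.82 × 178.25 = 324.42 AU.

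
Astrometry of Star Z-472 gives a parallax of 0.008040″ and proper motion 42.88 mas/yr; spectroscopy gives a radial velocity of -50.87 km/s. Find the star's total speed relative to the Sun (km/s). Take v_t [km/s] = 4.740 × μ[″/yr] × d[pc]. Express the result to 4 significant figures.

56.81 km/s

d = 1/p = 1/0.008040″ = 124.38 pc.
μ = 42.88 mas/yr = 0.04288 ″/yr.
v_t = 4.740 μ d = 4.740 × 0.04288 × 124.38 = 25.28 km/s.
v = √(v_r² + v_t²) = √((-50.87)² + 25.28²) = √3226.84 = 56.805 km/s.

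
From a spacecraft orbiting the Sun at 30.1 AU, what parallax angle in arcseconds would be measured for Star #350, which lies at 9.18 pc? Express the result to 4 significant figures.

p (arcsec) = B (AU) / d (pc).
p = 30.1 / 9.18 = 3.2789 arcsec.

3.279 arcsec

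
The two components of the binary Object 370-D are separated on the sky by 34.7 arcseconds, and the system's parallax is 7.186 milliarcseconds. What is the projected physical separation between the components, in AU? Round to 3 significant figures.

d = 1/p = 1/0.007186″ = 139.16 pc.
At distance d (pc), an angle of θ arcsec spans θ·d AU: s = 34.7 × 139.16 = 4828.9 AU.

4830 AU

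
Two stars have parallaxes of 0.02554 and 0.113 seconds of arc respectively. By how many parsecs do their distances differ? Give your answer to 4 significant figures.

d_A = 1/0.02554″ = 39.154 pc; d_B = 1/0.1130″ = 8.8496 pc.
|d_B − d_A| = |8.8496 − 39.154| = 30.304 pc.

30.30 pc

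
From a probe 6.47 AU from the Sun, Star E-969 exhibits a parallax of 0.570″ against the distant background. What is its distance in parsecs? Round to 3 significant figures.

With baseline B (in AU) and parallax p (in arcsec), d = B/p parsecs.
d = 6.47 / 0.570 = 11.351 pc.

11.4 pc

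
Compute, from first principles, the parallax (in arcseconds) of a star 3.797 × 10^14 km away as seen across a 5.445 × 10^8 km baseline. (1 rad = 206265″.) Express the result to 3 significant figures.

θ ≈ B/d = (5.445 × 10^8) / (3.797 × 10^14) = 1.4340 × 10^-6 rad.
In arcseconds: 1.4340 × 10^-6 × 206265 = 0.29578″.

0.296 arcsec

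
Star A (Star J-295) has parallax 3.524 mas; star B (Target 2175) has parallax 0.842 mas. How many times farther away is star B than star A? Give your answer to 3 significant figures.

Since d = 1/p, d_B/d_A = p_A/p_B.
= 3.524 / 0.842 = 4.1853.

4.19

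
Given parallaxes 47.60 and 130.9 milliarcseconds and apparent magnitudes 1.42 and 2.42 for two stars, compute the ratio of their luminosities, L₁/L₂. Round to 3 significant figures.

d₁ = 1/p₁ = 1/0.04760″ = 21.008 pc; d₂ = 1/p₂ = 1/0.1309″ = 7.6394 pc.
M₁ = m₁ − 5 log₁₀ d₁ + 5 = 1.42 − 6.6119 + 5 = -0.1919.
M₂ = 2.42 − 4.4153 + 5 = 3.0047.
L₁/L₂ = 10^(0.4(M₂ − M₁)) = 10^(0.4 × 3.1966) = 10^1.27864 = 18.995.

L₁/L₂ = 19.0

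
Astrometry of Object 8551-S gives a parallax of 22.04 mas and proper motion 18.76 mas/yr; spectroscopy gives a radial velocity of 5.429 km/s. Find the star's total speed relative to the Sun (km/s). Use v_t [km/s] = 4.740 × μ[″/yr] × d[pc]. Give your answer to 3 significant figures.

6.76 km/s

d = 1/p = 1/0.02204″ = 45.372 pc.
μ = 18.76 mas/yr = 0.01876 ″/yr.
v_t = 4.740 μ d = 4.740 × 0.01876 × 45.372 = 4.0346 km/s.
v = √(v_r² + v_t²) = √(5.429² + 4.0346²) = √45.752 = 6.764 km/s.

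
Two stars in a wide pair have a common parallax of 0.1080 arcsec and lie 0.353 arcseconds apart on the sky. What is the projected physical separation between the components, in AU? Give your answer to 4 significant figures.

3.269 AU

d = 1/p = 1/0.1080″ = 9.2593 pc.
At distance d (pc), an angle of θ arcsec spans θ·d AU: s = 0.353 × 9.2593 = 3.2685 AU.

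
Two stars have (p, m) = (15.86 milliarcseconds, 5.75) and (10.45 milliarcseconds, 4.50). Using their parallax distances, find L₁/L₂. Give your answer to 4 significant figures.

d₁ = 1/p₁ = 1/0.01586″ = 63.052 pc; d₂ = 1/p₂ = 1/0.01045″ = 95.694 pc.
M₁ = m₁ − 5 log₁₀ d₁ + 5 = 5.75 − 8.9985 + 5 = 1.7515.
M₂ = 4.50 − 9.9044 + 5 = -0.4044.
L₁/L₂ = 10^(0.4(M₂ − M₁)) = 10^(0.4 × (-2.1559)) = 10^(-0.86236) = 0.13729.

L₁/L₂ = 0.1373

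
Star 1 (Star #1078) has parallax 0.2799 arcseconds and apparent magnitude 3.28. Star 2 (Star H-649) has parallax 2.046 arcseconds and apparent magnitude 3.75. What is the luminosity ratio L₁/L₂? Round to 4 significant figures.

d₁ = 1/p₁ = 1/0.2799″ = 3.5727 pc; d₂ = 1/p₂ = 1/2.046″ = 0.48876 pc.
M₁ = m₁ − 5 log₁₀ d₁ + 5 = 3.28 − 2.7650 + 5 = 5.5150.
M₂ = 3.75 − (-1.5545) + 5 = 10.3045.
L₁/L₂ = 10^(0.4(M₂ − M₁)) = 10^(0.4 × 4.7895) = 10^1.91580 = 82.376.

L₁/L₂ = 82.38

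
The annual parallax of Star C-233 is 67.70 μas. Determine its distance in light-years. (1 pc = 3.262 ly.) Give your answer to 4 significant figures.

p = 67.70 μas = 0.00006770 arcsec.
d = 1/p = 1/0.00006770 = 14771 pc.
In light-years: 14771 × 3.262 = 48183 ly.

48180 light years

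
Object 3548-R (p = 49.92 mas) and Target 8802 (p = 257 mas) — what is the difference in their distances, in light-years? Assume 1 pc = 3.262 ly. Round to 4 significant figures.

d_A = 1/0.04992″ = 20.032 pc; d_B = 1/0.2570″ = 3.8911 pc.
|d_B − d_A| = |3.8911 − 20.032| = 16.141 pc = 16.141 × 3.262 ly = 52.652 ly.

52.65 ly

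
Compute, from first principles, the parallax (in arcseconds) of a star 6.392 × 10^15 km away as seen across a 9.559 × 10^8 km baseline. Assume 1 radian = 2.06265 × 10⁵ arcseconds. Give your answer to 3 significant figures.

0.0308 arcsec

θ ≈ B/d = (9.559 × 10^8) / (6.392 × 10^15) = 1.4955 × 10^-7 rad.
In arcseconds: 1.4955 × 10^-7 × 206265 = 0.030847″.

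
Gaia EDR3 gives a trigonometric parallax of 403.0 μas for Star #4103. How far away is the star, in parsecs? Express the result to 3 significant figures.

2480 pc

p = 403.0 μas = 0.0004030 arcsec.
d = 1/p = 1/0.0004030 = 2481.4 pc.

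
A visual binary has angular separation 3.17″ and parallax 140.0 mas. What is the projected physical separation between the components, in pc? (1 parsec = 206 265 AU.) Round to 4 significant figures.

d = 1/p = 1/0.1400″ = 7.1429 pc.
At distance d (pc), an angle of θ arcsec spans θ·d AU: s = 3.17 × 7.1429 = 22.643 AU.
= 22.643 / 206265 = 0.00010978 pc.

0.0001098 pc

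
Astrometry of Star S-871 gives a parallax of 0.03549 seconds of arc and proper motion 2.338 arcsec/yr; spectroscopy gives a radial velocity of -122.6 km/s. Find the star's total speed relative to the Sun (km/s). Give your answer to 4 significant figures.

d = 1/p = 1/0.03549″ = 28.177 pc.
v_t = 4.740 μ d = 4.740 × 2.338 × 28.177 = 312.26 km/s.
v = √(v_r² + v_t²) = √((-122.6)² + 312.26²) = √112537 = 335.47 km/s.

335.5 km/s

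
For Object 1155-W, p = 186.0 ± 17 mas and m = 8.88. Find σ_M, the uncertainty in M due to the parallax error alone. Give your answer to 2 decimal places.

σ_M = 0.20 mag

M = m − 5 log₁₀ d + 5 = m + 5 log₁₀ p + 5, so ∂M/∂p = 5/(p ln 10).
σ_M = (5/ln 10) · (σ_p/p) = 2.1715 × 17/186.0 = 2.1715 × 0.091398 = 0.19847.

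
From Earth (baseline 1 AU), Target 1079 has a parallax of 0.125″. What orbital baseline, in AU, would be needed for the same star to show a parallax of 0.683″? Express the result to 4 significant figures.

Parallax scales linearly with baseline: p ∝ B, so B = p_target / p_Earth × 1 AU.
B = 0.683 / 0.125 = 5.464 AU.

5.464 AU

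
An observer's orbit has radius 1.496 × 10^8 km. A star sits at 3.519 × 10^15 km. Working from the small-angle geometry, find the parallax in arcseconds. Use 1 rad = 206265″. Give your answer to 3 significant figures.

0.00877 arcsec

θ ≈ B/d = (1.496 × 10^8) / (3.519 × 10^15) = 4.2512 × 10^-8 rad.
In arcseconds: 4.2512 × 10^-8 × 206265 = 0.0087687″.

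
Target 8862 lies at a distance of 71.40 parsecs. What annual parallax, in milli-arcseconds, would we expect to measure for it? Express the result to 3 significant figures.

14.0 mas

p = 1/d = 1/71.4 = 0.014006 arcsec.
= 0.014006 × 1000 = 14.006 mas.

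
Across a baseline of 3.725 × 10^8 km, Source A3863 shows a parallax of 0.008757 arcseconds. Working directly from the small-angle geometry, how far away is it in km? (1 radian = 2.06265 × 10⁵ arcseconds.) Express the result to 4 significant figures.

θ = 0.008757″ = 0.008757/206265 = 4.2455 × 10^-8 rad.
d = B/θ = (3.725 × 10^8) / (4.2455 × 10^-8) = 8.7740 × 10^15 km.

8.774 × 10^15 km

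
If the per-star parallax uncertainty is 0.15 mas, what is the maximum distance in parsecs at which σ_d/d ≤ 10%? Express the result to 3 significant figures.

667 pc

σ_d/d = σ_p/p, so the condition is σ_p/p ≤ 0.10, i.e. p ≥ σ_p/0.10.
p_min = 0.15/0.10 = 1.5 mas = 0.0015 arcsec.
d_max = 1/p_min = 1/0.0015 = 666.67 pc.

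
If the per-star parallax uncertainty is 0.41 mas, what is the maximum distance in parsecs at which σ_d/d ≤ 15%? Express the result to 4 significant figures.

365.9 pc

σ_d/d = σ_p/p, so the condition is σ_p/p ≤ 0.15, i.e. p ≥ σ_p/0.15.
p_min = 0.41/0.15 = 2.7333 mas = 0.0027333 arcsec.
d_max = 1/p_min = 1/0.0027333 = 365.86 pc.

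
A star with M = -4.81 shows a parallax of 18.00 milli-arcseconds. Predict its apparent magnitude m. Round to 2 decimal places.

d = 1/p = 1/0.01800″ = 55.556 pc.
m − M = 5 log₁₀ d − 5 = 5 log₁₀(55.556) − 5 = 8.7237 − 5 = 3.7237.
m = M + (m − M) = -4.81 + 3.7237 = -1.09.

m = -1.09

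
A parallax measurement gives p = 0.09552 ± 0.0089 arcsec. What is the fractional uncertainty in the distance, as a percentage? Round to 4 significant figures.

9.317%

For d = 1/p, |σ_d/d| = |σ_p/p|.
σ_p/p = 0.0089 / 0.09552 = 0.093174 = 9.3174%.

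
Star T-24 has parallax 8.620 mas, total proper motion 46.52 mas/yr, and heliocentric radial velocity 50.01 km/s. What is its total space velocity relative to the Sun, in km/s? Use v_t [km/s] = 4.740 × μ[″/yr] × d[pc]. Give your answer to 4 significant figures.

56.17 km/s

d = 1/p = 1/0.008620″ = 116.01 pc.
μ = 46.52 mas/yr = 0.04652 ″/yr.
v_t = 4.740 μ d = 4.740 × 0.04652 × 116.01 = 25.581 km/s.
v = √(v_r² + v_t²) = √(50.01² + 25.581²) = √3155.39 = 56.173 km/s.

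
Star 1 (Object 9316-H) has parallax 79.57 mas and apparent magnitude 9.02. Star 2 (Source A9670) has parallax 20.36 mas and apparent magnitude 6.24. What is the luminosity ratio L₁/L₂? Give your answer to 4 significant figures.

L₁/L₂ = 0.005059

d₁ = 1/p₁ = 1/0.07957″ = 12.568 pc; d₂ = 1/p₂ = 1/0.02036″ = 49.116 pc.
M₁ = m₁ − 5 log₁₀ d₁ + 5 = 9.02 − 5.4963 + 5 = 8.5237.
M₂ = 6.24 − 8.4561 + 5 = 2.7839.
L₁/L₂ = 10^(0.4(M₂ − M₁)) = 10^(0.4 × (-5.7398)) = 10^(-2.29592) = 0.0050592.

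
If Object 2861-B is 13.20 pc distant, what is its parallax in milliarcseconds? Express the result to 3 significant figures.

p = 1/d = 1/13.2 = 0.075758 arcsec.
= 0.075758 × 1000 = 75.758 mas.

75.8 mas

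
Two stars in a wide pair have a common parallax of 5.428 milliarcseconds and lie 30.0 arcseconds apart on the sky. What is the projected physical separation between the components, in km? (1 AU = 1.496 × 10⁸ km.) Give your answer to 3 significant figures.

8.27 × 10^11 km

d = 1/p = 1/0.005428″ = 184.23 pc.
At distance d (pc), an angle of θ arcsec spans θ·d AU: s = 30.0 × 184.23 = 5526.9 AU.
= 5526.9 × 1.496 × 10⁸ km = 8.2682 × 10^11 km.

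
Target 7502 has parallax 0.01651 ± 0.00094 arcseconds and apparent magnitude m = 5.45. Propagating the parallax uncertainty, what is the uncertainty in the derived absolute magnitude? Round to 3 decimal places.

M = m − 5 log₁₀ d + 5 = m + 5 log₁₀ p + 5, so ∂M/∂p = 5/(p ln 10).
σ_M = (5/ln 10) · (σ_p/p) = 2.1715 × 0.00094/0.01651 = 2.1715 × 0.056935 = 0.12363.

σ_M = 0.124 mag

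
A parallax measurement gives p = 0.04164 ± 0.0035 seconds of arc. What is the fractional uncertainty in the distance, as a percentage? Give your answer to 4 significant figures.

For d = 1/p, |σ_d/d| = |σ_p/p|.
σ_p/p = 0.0035 / 0.04164 = 0.084054 = 8.4054%.

8.405%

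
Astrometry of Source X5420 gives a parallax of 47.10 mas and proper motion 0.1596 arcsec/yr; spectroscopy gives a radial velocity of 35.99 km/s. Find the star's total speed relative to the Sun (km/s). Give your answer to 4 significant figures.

39.41 km/s

d = 1/p = 1/0.04710″ = 21.231 pc.
v_t = 4.740 μ d = 4.740 × 0.1596 × 21.231 = 16.061 km/s.
v = √(v_r² + v_t²) = √(35.99² + 16.061²) = √1553.24 = 39.411 km/s.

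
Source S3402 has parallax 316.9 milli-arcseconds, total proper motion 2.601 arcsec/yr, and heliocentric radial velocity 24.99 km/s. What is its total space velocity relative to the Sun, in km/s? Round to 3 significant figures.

d = 1/p = 1/0.3169″ = 3.1556 pc.
v_t = 4.740 μ d = 4.740 × 2.601 × 3.1556 = 38.905 km/s.
v = √(v_r² + v_t²) = √(24.99² + 38.905²) = √2138.1 = 46.24 km/s.

46.2 km/s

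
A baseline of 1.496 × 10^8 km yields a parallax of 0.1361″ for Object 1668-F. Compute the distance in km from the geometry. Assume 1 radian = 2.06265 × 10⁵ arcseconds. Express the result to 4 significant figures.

θ = 0.1361″ = 0.1361/206265 = 6.5983 × 10^-7 rad.
d = B/θ = (1.496 × 10^8) / (6.5983 × 10^-7) = 2.2673 × 10^14 km.

2.267 × 10^14 km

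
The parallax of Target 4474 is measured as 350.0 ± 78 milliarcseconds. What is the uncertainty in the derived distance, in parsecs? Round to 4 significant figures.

0.6367 pc

d = 1/p, so σ_d = σ_p / p².
σ_d = 0.0780 / (0.3500)² = 0.0780 / 0.1225 = 0.63673 pc.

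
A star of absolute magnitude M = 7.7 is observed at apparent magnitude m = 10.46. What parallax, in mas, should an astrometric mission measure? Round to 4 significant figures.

28.05 mas

m − M = 10.46 − 7.7 = 2.76.
d = 10^((m−M)/5 + 1) = 10^1.552 = 35.645 pc.
p = 1/d = 1/35.645 = 0.028054 arcsec = 28.054 mas.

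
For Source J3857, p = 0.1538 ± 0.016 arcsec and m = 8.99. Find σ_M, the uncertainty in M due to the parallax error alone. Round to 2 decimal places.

M = m − 5 log₁₀ d + 5 = m + 5 log₁₀ p + 5, so ∂M/∂p = 5/(p ln 10).
σ_M = (5/ln 10) · (σ_p/p) = 2.1715 × 0.016/0.1538 = 2.1715 × 0.10403 = 0.2259.

σ_M = 0.23 mag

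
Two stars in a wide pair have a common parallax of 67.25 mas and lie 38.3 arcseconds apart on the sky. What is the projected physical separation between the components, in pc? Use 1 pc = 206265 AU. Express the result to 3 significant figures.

0.00276 pc

d = 1/p = 1/0.06725″ = 14.87 pc.
At distance d (pc), an angle of θ arcsec spans θ·d AU: s = 38.3 × 14.87 = 569.52 AU.
= 569.52 / 206265 = 0.0027611 pc.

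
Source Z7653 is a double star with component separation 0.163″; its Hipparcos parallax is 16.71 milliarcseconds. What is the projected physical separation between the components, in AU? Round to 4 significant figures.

d = 1/p = 1/0.01671″ = 59.844 pc.
At distance d (pc), an angle of θ arcsec spans θ·d AU: s = 0.163 × 59.844 = 9.7546 AU.

9.755 AU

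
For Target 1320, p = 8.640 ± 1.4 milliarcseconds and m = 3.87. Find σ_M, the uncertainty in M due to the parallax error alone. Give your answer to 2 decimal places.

σ_M = 0.35 mag

M = m − 5 log₁₀ d + 5 = m + 5 log₁₀ p + 5, so ∂M/∂p = 5/(p ln 10).
σ_M = (5/ln 10) · (σ_p/p) = 2.1715 × 1.4/8.640 = 2.1715 × 0.16204 = 0.35187.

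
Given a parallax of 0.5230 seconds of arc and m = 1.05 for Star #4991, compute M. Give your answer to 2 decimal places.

d = 1/p = 1/0.5230″ = 1.912 pc.
m − M = 5 log₁₀(1.912) − 5 = 1.4074 − 5 = -3.5926.
M = m − (m − M) = 1.05 − (-3.5926) = 4.64.

M = 4.64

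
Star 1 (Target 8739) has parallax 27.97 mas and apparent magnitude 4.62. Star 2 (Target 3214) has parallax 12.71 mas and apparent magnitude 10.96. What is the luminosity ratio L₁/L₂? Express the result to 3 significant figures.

d₁ = 1/p₁ = 1/0.02797″ = 35.753 pc; d₂ = 1/p₂ = 1/0.01271″ = 78.678 pc.
M₁ = m₁ − 5 log₁₀ d₁ + 5 = 4.62 − 7.7666 + 5 = 1.8534.
M₂ = 10.96 − 9.4793 + 5 = 6.4807.
L₁/L₂ = 10^(0.4(M₂ − M₁)) = 10^(0.4 × 4.6273) = 10^1.85092 = 70.945.

L₁/L₂ = 70.9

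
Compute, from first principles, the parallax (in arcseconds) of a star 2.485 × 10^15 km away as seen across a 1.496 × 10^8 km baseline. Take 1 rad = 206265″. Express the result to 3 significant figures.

θ ≈ B/d = (1.496 × 10^8) / (2.485 × 10^15) = 6.0201 × 10^-8 rad.
In arcseconds: 6.0201 × 10^-8 × 206265 = 0.012417″.

0.0124 arcsec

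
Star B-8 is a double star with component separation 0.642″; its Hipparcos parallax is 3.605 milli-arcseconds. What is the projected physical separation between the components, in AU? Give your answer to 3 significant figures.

178 AU

d = 1/p = 1/0.003605″ = 277.39 pc.
At distance d (pc), an angle of θ arcsec spans θ·d AU: s = 0.642 × 277.39 = 178.08 AU.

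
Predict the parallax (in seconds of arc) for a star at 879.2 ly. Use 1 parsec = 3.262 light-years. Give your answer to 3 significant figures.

0.00371 arcsec

d = 879.2 ly ÷ 3.262 = 269.53 pc.
p = 1/d = 1/269.53 = 0.0037102 arcsec.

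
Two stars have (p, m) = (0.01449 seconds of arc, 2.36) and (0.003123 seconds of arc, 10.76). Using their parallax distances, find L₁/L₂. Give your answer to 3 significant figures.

d₁ = 1/p₁ = 1/0.01449″ = 69.013 pc; d₂ = 1/p₂ = 1/0.003123″ = 320.2 pc.
M₁ = m₁ − 5 log₁₀ d₁ + 5 = 2.36 − 9.1947 + 5 = -1.8347.
M₂ = 10.76 − 12.5271 + 5 = 3.2329.
L₁/L₂ = 10^(0.4(M₂ − M₁)) = 10^(0.4 × 5.0676) = 10^2.02704 = 106.42.

L₁/L₂ = 106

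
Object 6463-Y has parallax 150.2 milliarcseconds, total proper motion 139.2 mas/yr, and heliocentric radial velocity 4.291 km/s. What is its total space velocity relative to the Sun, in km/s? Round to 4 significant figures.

d = 1/p = 1/0.1502″ = 6.6578 pc.
μ = 139.2 mas/yr = 0.1392 ″/yr.
v_t = 4.740 μ d = 4.740 × 0.1392 × 6.6578 = 4.3929 km/s.
v = √(v_r² + v_t²) = √(4.291² + 4.3929²) = √37.7103 = 6.1409 km/s.

6.141 km/s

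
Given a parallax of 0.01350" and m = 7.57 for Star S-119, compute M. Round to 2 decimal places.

d = 1/p = 1/0.01350″ = 74.074 pc.
m − M = 5 log₁₀(74.074) − 5 = 9.3483 − 5 = 4.3483.
M = m − (m − M) = 7.57 − 4.3483 = 3.22.

M = 3.22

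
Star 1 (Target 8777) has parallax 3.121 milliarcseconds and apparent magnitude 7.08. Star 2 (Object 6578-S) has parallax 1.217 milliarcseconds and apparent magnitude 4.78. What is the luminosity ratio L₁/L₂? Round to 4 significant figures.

L₁/L₂ = 0.01828

d₁ = 1/p₁ = 1/0.003121″ = 320.41 pc; d₂ = 1/p₂ = 1/0.001217″ = 821.69 pc.
M₁ = m₁ − 5 log₁₀ d₁ + 5 = 7.08 − 12.5285 + 5 = -0.4485.
M₂ = 4.78 − 14.5735 + 5 = -4.7935.
L₁/L₂ = 10^(0.4(M₂ − M₁)) = 10^(0.4 × (-4.3450)) = 10^(-1.73800) = 0.018281.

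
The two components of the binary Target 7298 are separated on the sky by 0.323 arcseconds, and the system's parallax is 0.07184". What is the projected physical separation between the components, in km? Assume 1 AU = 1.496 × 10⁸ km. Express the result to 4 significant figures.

d = 1/p = 1/0.07184″ = 13.92 pc.
At distance d (pc), an angle of θ arcsec spans θ·d AU: s = 0.323 × 13.92 = 4.4962 AU.
= 4.4962 × 1.496 × 10⁸ km = 6.7263 × 10^8 km.

6.726 × 10^8 km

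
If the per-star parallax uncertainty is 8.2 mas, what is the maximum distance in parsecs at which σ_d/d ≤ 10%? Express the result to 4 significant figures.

σ_d/d = σ_p/p, so the condition is σ_p/p ≤ 0.10, i.e. p ≥ σ_p/0.10.
p_min = 8.2/0.10 = 82 mas = 0.082 arcsec.
d_max = 1/p_min = 1/0.082 = 12.195 pc.

12.20 pc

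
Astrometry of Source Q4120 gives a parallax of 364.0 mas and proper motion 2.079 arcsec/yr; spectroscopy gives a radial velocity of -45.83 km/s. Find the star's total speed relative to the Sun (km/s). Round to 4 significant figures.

53.23 km/s

d = 1/p = 1/0.3640″ = 2.7473 pc.
v_t = 4.740 μ d = 4.740 × 2.079 × 2.7473 = 27.073 km/s.
v = √(v_r² + v_t²) = √((-45.83)² + 27.073²) = √2833.34 = 53.229 km/s.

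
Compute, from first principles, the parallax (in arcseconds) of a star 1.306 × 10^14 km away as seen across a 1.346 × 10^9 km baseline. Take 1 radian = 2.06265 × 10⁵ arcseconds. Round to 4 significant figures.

θ ≈ B/d = (1.346 × 10^9) / (1.306 × 10^14) = 1.0306 × 10^-5 rad.
In arcseconds: 1.0306 × 10^-5 × 206265 = 2.1258″.

2.126 arcsec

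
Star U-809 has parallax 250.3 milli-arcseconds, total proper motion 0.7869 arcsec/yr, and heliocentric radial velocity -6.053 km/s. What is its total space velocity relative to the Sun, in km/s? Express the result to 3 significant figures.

16.1 km/s

d = 1/p = 1/0.2503″ = 3.9952 pc.
v_t = 4.740 μ d = 4.740 × 0.7869 × 3.9952 = 14.902 km/s.
v = √(v_r² + v_t²) = √((-6.053)² + 14.902²) = √258.708 = 16.084 km/s.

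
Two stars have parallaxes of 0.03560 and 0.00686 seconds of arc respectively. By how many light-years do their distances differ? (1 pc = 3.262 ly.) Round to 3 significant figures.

384 ly

d_A = 1/0.03560″ = 28.09 pc; d_B = 1/0.006860″ = 145.77 pc.
|d_B − d_A| = |145.77 − 28.09| = 117.68 pc = 117.68 × 3.262 ly = 383.87 ly.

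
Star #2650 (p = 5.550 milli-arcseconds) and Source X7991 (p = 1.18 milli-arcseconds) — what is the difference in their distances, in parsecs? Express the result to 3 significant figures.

667 pc

d_A = 1/0.005550″ = 180.18 pc; d_B = 1/0.001180″ = 847.46 pc.
|d_B − d_A| = |847.46 − 180.18| = 667.28 pc.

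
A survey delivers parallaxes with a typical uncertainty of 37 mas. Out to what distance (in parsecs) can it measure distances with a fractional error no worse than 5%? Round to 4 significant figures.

σ_d/d = σ_p/p, so the condition is σ_p/p ≤ 0.05, i.e. p ≥ σ_p/0.05.
p_min = 37/0.05 = 740 mas = 0.74 arcsec.
d_max = 1/p_min = 1/0.74 = 1.3514 pc.

1.351 pc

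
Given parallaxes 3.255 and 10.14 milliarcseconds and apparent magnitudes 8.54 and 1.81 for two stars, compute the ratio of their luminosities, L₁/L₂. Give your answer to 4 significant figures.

d₁ = 1/p₁ = 1/0.003255″ = 307.22 pc; d₂ = 1/p₂ = 1/0.01014″ = 98.619 pc.
M₁ = m₁ − 5 log₁₀ d₁ + 5 = 8.54 − 12.4372 + 5 = 1.1028.
M₂ = 1.81 − 9.9698 + 5 = -3.1598.
L₁/L₂ = 10^(0.4(M₂ − M₁)) = 10^(0.4 × (-4.2626)) = 10^(-1.70504) = 0.019722.

L₁/L₂ = 0.01972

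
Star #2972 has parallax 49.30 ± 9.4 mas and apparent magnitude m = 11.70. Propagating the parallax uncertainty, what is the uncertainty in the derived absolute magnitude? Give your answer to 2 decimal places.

M = m − 5 log₁₀ d + 5 = m + 5 log₁₀ p + 5, so ∂M/∂p = 5/(p ln 10).
σ_M = (5/ln 10) · (σ_p/p) = 2.1715 × 9.4/49.30 = 2.1715 × 0.19067 = 0.41404.

σ_M = 0.41 mag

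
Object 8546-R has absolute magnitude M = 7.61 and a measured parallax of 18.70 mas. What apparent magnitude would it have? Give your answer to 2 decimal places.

m = 11.25

d = 1/p = 1/0.01870″ = 53.476 pc.
m − M = 5 log₁₀ d − 5 = 5 log₁₀(53.476) − 5 = 8.6408 − 5 = 3.6408.
m = M + (m − M) = 7.61 + 3.6408 = 11.25.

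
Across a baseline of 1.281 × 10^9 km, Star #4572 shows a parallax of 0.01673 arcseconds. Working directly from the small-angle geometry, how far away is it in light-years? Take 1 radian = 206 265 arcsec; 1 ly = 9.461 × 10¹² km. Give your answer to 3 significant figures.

θ = 0.01673″ = 0.01673/206265 = 8.1109 × 10^-8 rad.
d = B/θ = (1.281 × 10^9) / (8.1109 × 10^-8) = 1.5794 × 10^16 km = (1.5794 × 10^16) / (9.461 × 10^12) ly = 1669.4 ly.

1670 ly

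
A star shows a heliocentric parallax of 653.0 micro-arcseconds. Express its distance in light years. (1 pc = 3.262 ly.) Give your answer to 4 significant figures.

p = 653.0 micro-arcseconds = 0.0006530 arcsec.
d = 1/p = 1/0.0006530 = 1531.4 pc.
In light-years: 1531.4 × 3.262 = 4995.4 ly.

4995 light years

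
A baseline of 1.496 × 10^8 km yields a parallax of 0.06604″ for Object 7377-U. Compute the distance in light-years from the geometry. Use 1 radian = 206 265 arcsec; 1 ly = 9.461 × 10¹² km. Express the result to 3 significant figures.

θ = 0.06604″ = 0.06604/206265 = 3.2017 × 10^-7 rad.
d = B/θ = (1.496 × 10^8) / (3.2017 × 10^-7) = 4.6725 × 10^14 km = (4.6725 × 10^14) / (9.461 × 10^12) ly = 49.387 ly.

49.4 ly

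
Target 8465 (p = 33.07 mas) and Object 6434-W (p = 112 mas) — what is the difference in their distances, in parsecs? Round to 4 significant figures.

21.31 pc

d_A = 1/0.03307″ = 30.239 pc; d_B = 1/0.1120″ = 8.9286 pc.
|d_B − d_A| = |8.9286 − 30.239| = 21.31 pc.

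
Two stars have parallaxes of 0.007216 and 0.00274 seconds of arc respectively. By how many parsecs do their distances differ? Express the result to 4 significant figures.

226.4 pc

d_A = 1/0.007216″ = 138.58 pc; d_B = 1/0.002740″ = 364.96 pc.
|d_B − d_A| = |364.96 − 138.58| = 226.38 pc.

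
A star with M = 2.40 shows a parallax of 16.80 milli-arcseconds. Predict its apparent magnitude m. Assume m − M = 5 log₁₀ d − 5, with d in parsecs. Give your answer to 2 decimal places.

m = 6.27

d = 1/p = 1/0.01680″ = 59.524 pc.
m − M = 5 log₁₀ d − 5 = 5 log₁₀(59.524) − 5 = 8.8735 − 5 = 3.8735.
m = M + (m − M) = 2.40 + 3.8735 = 6.27.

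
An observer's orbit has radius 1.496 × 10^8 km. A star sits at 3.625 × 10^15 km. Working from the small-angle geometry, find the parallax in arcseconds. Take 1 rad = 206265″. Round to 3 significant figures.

0.00851 arcsec

θ ≈ B/d = (1.496 × 10^8) / (3.625 × 10^15) = 4.1269 × 10^-8 rad.
In arcseconds: 4.1269 × 10^-8 × 206265 = 0.0085124″.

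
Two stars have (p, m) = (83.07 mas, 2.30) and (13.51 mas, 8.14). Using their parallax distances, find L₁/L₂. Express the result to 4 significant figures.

d₁ = 1/p₁ = 1/0.08307″ = 12.038 pc; d₂ = 1/p₂ = 1/0.01351″ = 74.019 pc.
M₁ = m₁ − 5 log₁₀ d₁ + 5 = 2.30 − 5.4028 + 5 = 1.8972.
M₂ = 8.14 − 9.3467 + 5 = 3.7933.
L₁/L₂ = 10^(0.4(M₂ − M₁)) = 10^(0.4 × 1.8961) = 10^0.75844 = 5.7338.

L₁/L₂ = 5.734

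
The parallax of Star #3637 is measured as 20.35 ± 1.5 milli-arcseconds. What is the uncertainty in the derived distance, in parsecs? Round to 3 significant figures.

3.62 pc

d = 1/p, so σ_d = σ_p / p².
σ_d = 0.00150 / (0.02035)² = 0.00150 / 0.00041412 = 3.6221 pc.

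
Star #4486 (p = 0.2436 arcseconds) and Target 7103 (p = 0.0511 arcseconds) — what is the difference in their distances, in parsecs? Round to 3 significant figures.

d_A = 1/0.2436″ = 4.1051 pc; d_B = 1/0.05110″ = 19.569 pc.
|d_B − d_A| = |19.569 − 4.1051| = 15.464 pc.

15.5 pc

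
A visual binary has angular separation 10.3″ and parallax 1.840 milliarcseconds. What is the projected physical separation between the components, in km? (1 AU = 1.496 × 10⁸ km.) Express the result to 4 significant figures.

d = 1/p = 1/0.001840″ = 543.48 pc.
At distance d (pc), an angle of θ arcsec spans θ·d AU: s = 10.3 × 543.48 = 5597.8 AU.
= 5597.8 × 1.496 × 10⁸ km = 8.3743 × 10^11 km.

8.374 × 10^11 km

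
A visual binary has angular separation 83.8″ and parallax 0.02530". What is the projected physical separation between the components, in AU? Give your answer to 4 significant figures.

d = 1/p = 1/0.02530″ = 39.526 pc.
At distance d (pc), an angle of θ arcsec spans θ·d AU: s = 83.8 × 39.526 = 3312.3 AU.

3312 AU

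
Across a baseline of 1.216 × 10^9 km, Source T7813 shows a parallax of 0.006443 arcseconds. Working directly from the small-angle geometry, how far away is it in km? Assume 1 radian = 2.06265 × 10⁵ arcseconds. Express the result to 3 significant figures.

θ = 0.006443″ = 0.006443/206265 = 3.1237 × 10^-8 rad.
d = B/θ = (1.216 × 10^9) / (3.1237 × 10^-8) = 3.8928 × 10^16 km.

3.89 × 10^16 km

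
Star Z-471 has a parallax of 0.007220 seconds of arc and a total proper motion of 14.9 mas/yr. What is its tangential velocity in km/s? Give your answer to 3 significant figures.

9.78 km/s

d = 1/p = 1/0.007220″ = 138.5 pc.
μ = 14.9 mas/yr = 0.0149 ″/yr.
v_t = 4.74 × μ × d = 4.74 × 0.0149 × 138.5 = 9.7817 km/s.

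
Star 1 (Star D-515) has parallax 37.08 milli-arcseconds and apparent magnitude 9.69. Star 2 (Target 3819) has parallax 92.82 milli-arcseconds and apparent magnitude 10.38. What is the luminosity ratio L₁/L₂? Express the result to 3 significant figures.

L₁/L₂ = 11.8

d₁ = 1/p₁ = 1/0.03708″ = 26.969 pc; d₂ = 1/p₂ = 1/0.09282″ = 10.774 pc.
M₁ = m₁ − 5 log₁₀ d₁ + 5 = 9.69 − 7.1543 + 5 = 7.5357.
M₂ = 10.38 − 5.1619 + 5 = 10.2181.
L₁/L₂ = 10^(0.4(M₂ − M₁)) = 10^(0.4 × 2.6824) = 10^1.07296 = 11.829.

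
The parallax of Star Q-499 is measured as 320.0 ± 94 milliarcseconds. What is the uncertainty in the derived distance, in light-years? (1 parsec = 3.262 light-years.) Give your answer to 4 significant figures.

2.994 ly

d = 1/p, so σ_d = σ_p / p².
σ_d = 0.0940 / (0.3200)² = 0.0940 / 0.1024 = 0.91797 pc = 0.91797 × 3.262 ly = 2.9944 ly.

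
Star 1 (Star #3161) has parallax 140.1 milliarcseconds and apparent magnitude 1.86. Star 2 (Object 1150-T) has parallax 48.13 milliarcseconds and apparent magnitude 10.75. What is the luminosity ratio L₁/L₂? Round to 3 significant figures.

L₁/L₂ = 425

d₁ = 1/p₁ = 1/0.1401″ = 7.1378 pc; d₂ = 1/p₂ = 1/0.04813″ = 20.777 pc.
M₁ = m₁ − 5 log₁₀ d₁ + 5 = 1.86 − 4.2678 + 5 = 2.5922.
M₂ = 10.75 − 6.5879 + 5 = 9.1621.
L₁/L₂ = 10^(0.4(M₂ − M₁)) = 10^(0.4 × 6.5699) = 10^2.62796 = 424.58.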